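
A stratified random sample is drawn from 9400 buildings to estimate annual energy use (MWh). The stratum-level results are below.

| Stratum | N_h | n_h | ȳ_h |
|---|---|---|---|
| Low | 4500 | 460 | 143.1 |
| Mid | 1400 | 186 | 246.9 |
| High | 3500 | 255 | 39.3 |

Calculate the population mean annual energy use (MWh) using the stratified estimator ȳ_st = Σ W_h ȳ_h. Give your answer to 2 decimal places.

N = Σ N_h = 9400. Stratum weights W_h = N_h/N.
ȳ_st = (4500·143.1 + 1400·246.9 + 3500·39.3) / 9400 = 119.9106

ȳ_st ≈ 119.91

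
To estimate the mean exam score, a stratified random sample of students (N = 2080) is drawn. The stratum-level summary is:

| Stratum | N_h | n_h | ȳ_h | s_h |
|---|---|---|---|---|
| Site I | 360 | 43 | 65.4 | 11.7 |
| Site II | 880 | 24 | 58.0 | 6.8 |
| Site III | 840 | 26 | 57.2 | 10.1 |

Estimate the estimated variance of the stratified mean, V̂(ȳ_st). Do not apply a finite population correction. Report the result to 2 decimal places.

V̂(ȳ_st) = Σ W_h² s_h²/n_h, with W_h = N_h/N and N = 2080:
  stratum Site I: (360/2080)²·11.7²/43 = 0.0953634
  stratum Site II: (880/2080)²·6.8²/24 = 0.344862
  stratum Site III: (840/2080)²·10.1²/26 = 0.639884
V̂(ȳ_st) = 1.08011

V̂(ȳ_st) ≈ 1.08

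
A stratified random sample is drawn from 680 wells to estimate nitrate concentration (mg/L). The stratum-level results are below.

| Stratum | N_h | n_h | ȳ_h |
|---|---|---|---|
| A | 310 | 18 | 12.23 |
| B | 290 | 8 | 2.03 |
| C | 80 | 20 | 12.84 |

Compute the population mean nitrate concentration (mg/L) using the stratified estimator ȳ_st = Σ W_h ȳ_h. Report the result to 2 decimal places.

N = Σ N_h = 680. Stratum weights W_h = N_h/N.
ȳ_st = (310·12.23 + 290·2.03 + 80·12.84) / 680 = 7.9518

ȳ_st ≈ 7.95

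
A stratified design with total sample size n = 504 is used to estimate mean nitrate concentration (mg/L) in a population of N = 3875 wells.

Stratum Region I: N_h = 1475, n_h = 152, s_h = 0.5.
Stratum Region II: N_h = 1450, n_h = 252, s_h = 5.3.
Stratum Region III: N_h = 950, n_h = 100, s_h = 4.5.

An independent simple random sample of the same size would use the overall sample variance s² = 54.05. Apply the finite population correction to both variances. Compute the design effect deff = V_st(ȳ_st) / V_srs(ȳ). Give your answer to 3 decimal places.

deff ≈ 0.257

V̂(ȳ_st) = Σ W_h² (1 − n_h/N_h) s_h²/n_h, with W_h = N_h/N and N = 3875:
  stratum Region I: (1475/3875)²·(1 − 152/1475)·0.5²/152 = 0.000213749
  stratum Region II: (1450/3875)²·(1 − 252/1450)·5.3²/252 = 0.0128953
  stratum Region III: (950/3875)²·(1 − 100/950)·4.5²/100 = 0.0108899
V_st = 0.023999
V_srs = (1 − 504/3875)·54.05/504 = 0.0932937
deff = V_st / V_srs = 0.023999/0.0932937 = 0.2572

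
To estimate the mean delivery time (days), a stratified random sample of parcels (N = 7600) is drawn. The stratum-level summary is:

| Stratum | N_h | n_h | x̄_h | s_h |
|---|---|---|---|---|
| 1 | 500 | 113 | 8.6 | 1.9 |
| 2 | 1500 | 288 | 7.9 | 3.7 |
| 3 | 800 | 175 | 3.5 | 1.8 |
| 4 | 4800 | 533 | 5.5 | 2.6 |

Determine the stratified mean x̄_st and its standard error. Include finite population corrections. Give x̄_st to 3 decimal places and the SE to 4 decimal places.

x̄_st = Σ W_h x̄_h = (500·8.6 + 1500·7.9 + 800·3.5 + 4800·5.5)/7600 = 5.96711
V̂(x̄_st) = Σ W_h² (1 − n_h/N_h) s_h²/n_h, with W_h = N_h/N and N = 7600:
  stratum 1: (500/7600)²·(1 − 113/500)·1.9²/113 = 0.000107024
  stratum 2: (1500/7600)²·(1 − 288/1500)·3.7²/288 = 0.00149616
  stratum 3: (800/7600)²·(1 − 175/800)·1.8²/175 = 0.000160269
  stratum 4: (4800/7600)²·(1 − 533/4800)·2.6²/533 = 0.00449734
V̂(x̄_st) = 0.0062608
SE(x̄_st) = √0.0062608 = 0.0791252

x̄_st ≈ 5.967, SE ≈ 0.0791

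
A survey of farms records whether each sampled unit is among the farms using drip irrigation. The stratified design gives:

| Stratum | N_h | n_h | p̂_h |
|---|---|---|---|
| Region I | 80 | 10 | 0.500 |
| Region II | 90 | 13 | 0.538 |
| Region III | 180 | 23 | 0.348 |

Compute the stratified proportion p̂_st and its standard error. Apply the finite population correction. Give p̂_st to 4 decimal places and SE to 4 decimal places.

N = 350; stratum weights W_h = N_h/N.
p̂_st = Σ W_h p̂_h = (80·0.500 + 90·0.538 + 180·0.348)/350 = 0.43160
V̂(p̂_st) = Σ W_h² (1 − n_h/N_h) p̂_h(1−p̂_h)/(n_h−1):
  stratum Region I: (80/350)²·(1 − 10/80)·0.500·0.500/9 = 0.00126984
  stratum Region II: (90/350)²·(1 − 13/90)·0.538·0.462/12 = 0.00117176
  stratum Region III: (180/350)²·(1 − 23/180)·0.348·0.652/22 = 0.00237925
V̂(p̂_st) = 0.00482086; SE = √V̂ = 0.0694324

p̂_st ≈ 0.4316, SE ≈ 0.0694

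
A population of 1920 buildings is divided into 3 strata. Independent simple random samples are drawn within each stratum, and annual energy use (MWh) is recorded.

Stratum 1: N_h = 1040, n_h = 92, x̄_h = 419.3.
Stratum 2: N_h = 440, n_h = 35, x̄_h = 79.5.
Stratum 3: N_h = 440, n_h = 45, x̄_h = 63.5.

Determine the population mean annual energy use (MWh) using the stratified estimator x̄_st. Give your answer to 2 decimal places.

x̄_st ≈ 259.89

N = Σ N_h = 1920. Stratum weights W_h = N_h/N.
x̄_st = (1040·419.3 + 440·79.5 + 440·63.5) / 1920 = 259.8917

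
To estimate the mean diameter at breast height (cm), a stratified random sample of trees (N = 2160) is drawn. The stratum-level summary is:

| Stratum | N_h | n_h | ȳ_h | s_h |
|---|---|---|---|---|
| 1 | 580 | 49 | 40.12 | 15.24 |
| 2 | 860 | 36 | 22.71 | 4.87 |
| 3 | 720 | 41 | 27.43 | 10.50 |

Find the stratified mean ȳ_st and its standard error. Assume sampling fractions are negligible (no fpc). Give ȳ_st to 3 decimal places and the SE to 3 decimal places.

ȳ_st = Σ W_h ȳ_h = (580·40.12 + 860·22.71 + 720·27.43)/2160 = 28.95824
V̂(ȳ_st) = Σ W_h² s_h²/n_h, with W_h = N_h/N and N = 2160:
  stratum 1: (580/2160)²·15.24²/49 = 0.341761
  stratum 2: (860/2160)²·4.87²/36 = 0.104435
  stratum 3: (720/2160)²·10.50²/41 = 0.29878
V̂(ȳ_st) = 0.744976
SE(ȳ_st) = √0.744976 = 0.86312

ȳ_st ≈ 28.958, SE ≈ 0.863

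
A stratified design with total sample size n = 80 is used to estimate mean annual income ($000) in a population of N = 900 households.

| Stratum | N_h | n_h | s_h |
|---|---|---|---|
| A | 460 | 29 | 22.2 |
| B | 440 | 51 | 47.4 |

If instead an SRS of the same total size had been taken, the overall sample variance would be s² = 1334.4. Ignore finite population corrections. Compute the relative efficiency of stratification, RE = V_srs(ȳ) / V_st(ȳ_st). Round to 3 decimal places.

RE ≈ 1.114

V̂(ȳ_st) = Σ W_h² s_h²/n_h, with W_h = N_h/N and N = 900:
  stratum A: (460/900)²·22.2²/29 = 4.43955
  stratum B: (440/900)²·47.4²/51 = 10.5295
V_st = 14.969
V_srs = s²/n = 1334.4/80 = 16.68
Relative efficiency = V_srs / V_st = 16.68/14.969 = 1.1143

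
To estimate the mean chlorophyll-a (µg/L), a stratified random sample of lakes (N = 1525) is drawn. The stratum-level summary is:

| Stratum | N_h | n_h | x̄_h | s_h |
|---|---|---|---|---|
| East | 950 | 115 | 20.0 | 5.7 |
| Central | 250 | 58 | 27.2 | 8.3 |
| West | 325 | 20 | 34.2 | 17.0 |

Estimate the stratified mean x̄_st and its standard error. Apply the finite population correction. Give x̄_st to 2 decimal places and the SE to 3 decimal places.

x̄_st ≈ 24.21, SE ≈ 0.858

x̄_st = Σ W_h x̄_h = (950·20.0 + 250·27.2 + 325·34.2)/1525 = 24.20656
V̂(x̄_st) = Σ W_h² (1 − n_h/N_h) s_h²/n_h, with W_h = N_h/N and N = 1525:
  stratum East: (950/1525)²·(1 − 115/950)·5.7²/115 = 0.0963657
  stratum Central: (250/1525)²·(1 − 58/250)·8.3²/58 = 0.0245149
  stratum West: (325/1525)²·(1 − 20/325)·17.0²/20 = 0.615902
V̂(x̄_st) = 0.736782
SE(x̄_st) = √0.736782 = 0.85836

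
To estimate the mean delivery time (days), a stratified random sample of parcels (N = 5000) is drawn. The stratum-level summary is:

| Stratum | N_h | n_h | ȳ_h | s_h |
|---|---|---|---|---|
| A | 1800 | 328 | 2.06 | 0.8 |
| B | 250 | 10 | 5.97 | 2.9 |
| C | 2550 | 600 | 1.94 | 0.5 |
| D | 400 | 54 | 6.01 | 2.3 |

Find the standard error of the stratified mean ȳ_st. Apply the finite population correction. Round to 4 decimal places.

SE(ȳ_st) ≈ 0.0534

V̂(ȳ_st) = Σ W_h² (1 − n_h/N_h) s_h²/n_h, with W_h = N_h/N and N = 5000:
  stratum A: (1800/5000)²·(1 − 328/1800)·0.8²/328 = 0.000206798
  stratum B: (250/5000)²·(1 − 10/250)·2.9²/10 = 0.0020184
  stratum C: (2550/5000)²·(1 − 600/2550)·0.5²/600 = 8.2875e-05
  stratum D: (400/5000)²·(1 − 54/400)·2.3²/54 = 0.000542323
V̂(ȳ_st) = 0.0028504
SE(ȳ_st) = √0.0028504 = 0.0533891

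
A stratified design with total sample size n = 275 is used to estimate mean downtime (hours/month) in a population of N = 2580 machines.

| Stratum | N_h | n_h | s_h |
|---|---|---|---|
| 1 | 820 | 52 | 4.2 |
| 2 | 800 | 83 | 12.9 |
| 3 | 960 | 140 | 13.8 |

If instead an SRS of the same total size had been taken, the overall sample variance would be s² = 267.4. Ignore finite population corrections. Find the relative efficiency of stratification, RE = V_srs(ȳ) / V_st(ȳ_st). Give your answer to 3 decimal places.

V̂(ȳ_st) = Σ W_h² s_h²/n_h, with W_h = N_h/N and N = 2580:
  stratum 1: (820/2580)²·4.2²/52 = 0.0342676
  stratum 2: (800/2580)²·12.9²/83 = 0.192771
  stratum 3: (960/2580)²·13.8²/140 = 0.188336
V_st = 0.415375
V_srs = s²/n = 267.4/275 = 0.972364
Relative efficiency = V_srs / V_st = 0.972364/0.415375 = 2.3409

RE ≈ 2.341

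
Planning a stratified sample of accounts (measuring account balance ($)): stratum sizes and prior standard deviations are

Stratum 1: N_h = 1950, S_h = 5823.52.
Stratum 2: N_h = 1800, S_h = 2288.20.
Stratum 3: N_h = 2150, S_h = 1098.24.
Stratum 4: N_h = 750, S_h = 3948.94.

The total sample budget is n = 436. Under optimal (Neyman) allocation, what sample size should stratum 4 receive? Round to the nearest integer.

Neyman allocation: n_h = n · N_h S_h / Σ N_i S_i, with n = 436.
  stratum 1: N_h·S_h = 1950·5823.52 = 11355864.00
  stratum 2: N_h·S_h = 1800·2288.20 = 4118760.00
  stratum 3: N_h·S_h = 2150·1098.24 = 2361216.00
  stratum 4: N_h·S_h = 750·3948.94 = 2961705.00
Σ N_h S_h = 20797545.00
n for stratum 4 = 436·2961705.00/20797545.00 = 62.089 → 62

62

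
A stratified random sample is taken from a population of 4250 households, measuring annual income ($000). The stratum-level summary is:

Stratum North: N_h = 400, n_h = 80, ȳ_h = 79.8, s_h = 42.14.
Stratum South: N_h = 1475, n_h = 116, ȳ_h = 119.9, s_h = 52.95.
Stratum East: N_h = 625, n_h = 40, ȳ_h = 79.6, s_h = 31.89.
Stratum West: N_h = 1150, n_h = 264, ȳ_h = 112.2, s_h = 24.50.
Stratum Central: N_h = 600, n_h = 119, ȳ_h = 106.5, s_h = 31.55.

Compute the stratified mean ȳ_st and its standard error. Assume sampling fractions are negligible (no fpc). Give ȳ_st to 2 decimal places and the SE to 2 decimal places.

ȳ_st ≈ 106.22, SE ≈ 2.00

ȳ_st = Σ W_h ȳ_h = (400·79.8 + 1475·119.9 + 625·79.6 + 1150·112.2 + 600·106.5)/4250 = 106.22412
V̂(ȳ_st) = Σ W_h² s_h²/n_h, with W_h = N_h/N and N = 4250:
  stratum North: (400/4250)²·42.14²/80 = 0.196626
  stratum South: (1475/4250)²·52.95²/116 = 2.91125
  stratum East: (625/4250)²·31.89²/40 = 0.549834
  stratum West: (1150/4250)²·24.50²/264 = 0.166474
  stratum Central: (600/4250)²·31.55²/119 = 0.166716
V̂(ȳ_st) = 3.9909
SE(ȳ_st) = √3.9909 = 1.99772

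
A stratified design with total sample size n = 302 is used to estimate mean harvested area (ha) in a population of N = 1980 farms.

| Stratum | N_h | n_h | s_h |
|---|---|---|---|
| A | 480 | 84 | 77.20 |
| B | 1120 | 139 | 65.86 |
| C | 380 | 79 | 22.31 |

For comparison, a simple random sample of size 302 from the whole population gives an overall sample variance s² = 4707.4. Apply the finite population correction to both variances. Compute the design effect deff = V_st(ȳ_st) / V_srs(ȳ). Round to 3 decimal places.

V̂(ȳ_st) = Σ W_h² (1 − n_h/N_h) s_h²/n_h, with W_h = N_h/N and N = 1980:
  stratum A: (480/1980)²·(1 − 84/480)·77.20²/84 = 3.44002
  stratum B: (1120/1980)²·(1 − 139/1120)·65.86²/139 = 8.74551
  stratum C: (380/1980)²·(1 − 79/380)·22.31²/79 = 0.18382
V_st = 12.3694
V_srs = (1 − 302/1980)·4707.4/302 = 13.2099
deff = V_st / V_srs = 12.3694/13.2099 = 0.9364

deff ≈ 0.936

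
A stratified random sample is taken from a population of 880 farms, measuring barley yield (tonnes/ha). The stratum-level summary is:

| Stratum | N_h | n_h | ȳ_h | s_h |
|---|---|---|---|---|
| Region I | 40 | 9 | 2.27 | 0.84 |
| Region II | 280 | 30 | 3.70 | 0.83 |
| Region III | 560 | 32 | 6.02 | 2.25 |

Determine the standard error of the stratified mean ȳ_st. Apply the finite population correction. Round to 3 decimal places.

SE(ȳ_st) ≈ 0.250

V̂(ȳ_st) = Σ W_h² (1 − n_h/N_h) s_h²/n_h, with W_h = N_h/N and N = 880:
  stratum Region I: (40/880)²·(1 − 9/40)·0.84²/9 = 0.000125537
  stratum Region II: (280/880)²·(1 − 30/280)·0.83²/30 = 0.00207571
  stratum Region III: (560/880)²·(1 − 32/560)·2.25²/32 = 0.0604048
V̂(ȳ_st) = 0.0626061
SE(ȳ_st) = √0.0626061 = 0.250212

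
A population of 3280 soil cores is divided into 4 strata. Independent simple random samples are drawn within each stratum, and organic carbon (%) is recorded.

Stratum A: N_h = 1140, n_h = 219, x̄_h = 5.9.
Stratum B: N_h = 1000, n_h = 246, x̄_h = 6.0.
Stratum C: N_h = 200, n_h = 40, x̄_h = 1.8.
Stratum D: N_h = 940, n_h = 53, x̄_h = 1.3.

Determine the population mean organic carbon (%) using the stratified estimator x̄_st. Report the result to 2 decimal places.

x̄_st ≈ 4.36

N = Σ N_h = 3280. Stratum weights W_h = N_h/N.
x̄_st = (1140·5.9 + 1000·6.0 + 200·1.8 + 940·1.3) / 3280 = 4.3622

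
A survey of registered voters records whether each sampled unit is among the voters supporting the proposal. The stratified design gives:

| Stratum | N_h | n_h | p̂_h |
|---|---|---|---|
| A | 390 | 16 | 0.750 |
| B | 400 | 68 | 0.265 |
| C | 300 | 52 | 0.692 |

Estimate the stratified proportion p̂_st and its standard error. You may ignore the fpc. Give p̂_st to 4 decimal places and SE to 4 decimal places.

p̂_st ≈ 0.5561, SE ≈ 0.0480

N = 1090; stratum weights W_h = N_h/N.
p̂_st = Σ W_h p̂_h = (390·0.750 + 400·0.265 + 300·0.692)/1090 = 0.55606
V̂(p̂_st) = Σ W_h² p̂_h(1−p̂_h)/(n_h−1):
  stratum A: (390/1090)²·0.750·0.250/15 = 0.00160024
  stratum B: (400/1090)²·0.265·0.735/67 = 0.000391494
  stratum C: (300/1090)²·0.692·0.308/51 = 0.000316575
V̂(p̂_st) = 0.00230831; SE = √V̂ = 0.0480449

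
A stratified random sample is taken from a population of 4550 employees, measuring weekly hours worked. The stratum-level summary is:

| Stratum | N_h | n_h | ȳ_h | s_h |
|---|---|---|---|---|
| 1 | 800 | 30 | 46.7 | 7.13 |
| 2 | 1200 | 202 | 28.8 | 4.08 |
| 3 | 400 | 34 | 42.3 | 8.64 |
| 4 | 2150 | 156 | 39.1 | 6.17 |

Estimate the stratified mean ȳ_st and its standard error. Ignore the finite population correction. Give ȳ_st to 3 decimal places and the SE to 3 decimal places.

ȳ_st ≈ 38.001, SE ≈ 0.360

ȳ_st = Σ W_h ȳ_h = (800·46.7 + 1200·28.8 + 400·42.3 + 2150·39.1)/4550 = 38.00110
V̂(ȳ_st) = Σ W_h² s_h²/n_h, with W_h = N_h/N and N = 4550:
  stratum 1: (800/4550)²·7.13²/30 = 0.052386
  stratum 2: (1200/4550)²·4.08²/202 = 0.00573203
  stratum 3: (400/4550)²·8.64²/34 = 0.0169686
  stratum 4: (2150/4550)²·6.17²/156 = 0.0544879
V̂(ȳ_st) = 0.129574
SE(ȳ_st) = √0.129574 = 0.359965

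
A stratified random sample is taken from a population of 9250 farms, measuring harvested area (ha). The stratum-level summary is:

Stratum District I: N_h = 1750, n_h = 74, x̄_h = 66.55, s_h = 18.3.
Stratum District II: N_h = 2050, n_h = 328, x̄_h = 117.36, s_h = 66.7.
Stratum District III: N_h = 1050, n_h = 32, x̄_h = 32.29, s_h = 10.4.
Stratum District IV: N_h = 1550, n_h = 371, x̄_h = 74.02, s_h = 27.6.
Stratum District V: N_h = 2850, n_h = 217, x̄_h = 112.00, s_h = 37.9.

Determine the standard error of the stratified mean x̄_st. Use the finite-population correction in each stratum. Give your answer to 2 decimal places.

V̂(x̄_st) = Σ W_h² (1 − n_h/N_h) s_h²/n_h, with W_h = N_h/N and N = 9250:
  stratum District I: (1750/9250)²·(1 − 74/1750)·18.3²/74 = 0.155131
  stratum District II: (2050/9250)²·(1 − 328/2050)·66.7²/328 = 0.559605
  stratum District III: (1050/9250)²·(1 − 32/1050)·10.4²/32 = 0.0422251
  stratum District IV: (1550/9250)²·(1 − 371/1550)·27.6²/371 = 0.0438537
  stratum District V: (2850/9250)²·(1 − 217/2850)·37.9²/217 = 0.580538
V̂(x̄_st) = 1.38135
SE(x̄_st) = √1.38135 = 1.17531

SE(x̄_st) ≈ 1.18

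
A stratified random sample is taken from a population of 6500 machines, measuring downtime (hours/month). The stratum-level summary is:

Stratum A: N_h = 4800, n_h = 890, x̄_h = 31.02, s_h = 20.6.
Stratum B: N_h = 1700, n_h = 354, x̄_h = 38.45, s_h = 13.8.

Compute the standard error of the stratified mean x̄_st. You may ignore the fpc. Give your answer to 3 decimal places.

SE(x̄_st) ≈ 0.545

V̂(x̄_st) = Σ W_h² s_h²/n_h, with W_h = N_h/N and N = 6500:
  stratum A: (4800/6500)²·20.6²/890 = 0.260016
  stratum B: (1700/6500)²·13.8²/354 = 0.0367982
V̂(x̄_st) = 0.296814
SE(x̄_st) = √0.296814 = 0.544807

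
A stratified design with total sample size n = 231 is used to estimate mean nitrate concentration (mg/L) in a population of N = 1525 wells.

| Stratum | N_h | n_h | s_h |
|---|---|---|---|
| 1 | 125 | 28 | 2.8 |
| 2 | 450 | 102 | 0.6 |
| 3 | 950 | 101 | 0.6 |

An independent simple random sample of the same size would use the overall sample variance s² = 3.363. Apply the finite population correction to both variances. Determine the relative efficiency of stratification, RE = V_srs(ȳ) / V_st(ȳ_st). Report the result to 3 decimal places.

RE ≈ 4.211

V̂(ȳ_st) = Σ W_h² (1 − n_h/N_h) s_h²/n_h, with W_h = N_h/N and N = 1525:
  stratum 1: (125/1525)²·(1 − 28/125)·2.8²/28 = 0.00145982
  stratum 2: (450/1525)²·(1 − 102/450)·0.6²/102 = 0.000237659
  stratum 3: (950/1525)²·(1 − 101/950)·0.6²/101 = 0.00123615
V_st = 0.00293364
V_srs = (1 − 231/1525)·3.363/231 = 0.0123532
Relative efficiency = V_srs / V_st = 0.0123532/0.00293364 = 4.2109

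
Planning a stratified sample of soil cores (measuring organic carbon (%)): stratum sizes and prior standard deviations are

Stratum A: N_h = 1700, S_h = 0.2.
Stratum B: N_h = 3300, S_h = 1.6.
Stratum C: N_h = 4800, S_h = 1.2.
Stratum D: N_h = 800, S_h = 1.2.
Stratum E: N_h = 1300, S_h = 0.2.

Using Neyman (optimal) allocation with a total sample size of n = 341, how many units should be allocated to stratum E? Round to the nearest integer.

7

Neyman allocation: n_h = n · N_h S_h / Σ N_i S_i, with n = 341.
  stratum A: N_h·S_h = 1700·0.2 = 340.00
  stratum B: N_h·S_h = 3300·1.6 = 5280.00
  stratum C: N_h·S_h = 4800·1.2 = 5760.00
  stratum D: N_h·S_h = 800·1.2 = 960.00
  stratum E: N_h·S_h = 1300·0.2 = 260.00
Σ N_h S_h = 12600.00
n for stratum E = 341·260.00/12600.00 = 7.037 → 7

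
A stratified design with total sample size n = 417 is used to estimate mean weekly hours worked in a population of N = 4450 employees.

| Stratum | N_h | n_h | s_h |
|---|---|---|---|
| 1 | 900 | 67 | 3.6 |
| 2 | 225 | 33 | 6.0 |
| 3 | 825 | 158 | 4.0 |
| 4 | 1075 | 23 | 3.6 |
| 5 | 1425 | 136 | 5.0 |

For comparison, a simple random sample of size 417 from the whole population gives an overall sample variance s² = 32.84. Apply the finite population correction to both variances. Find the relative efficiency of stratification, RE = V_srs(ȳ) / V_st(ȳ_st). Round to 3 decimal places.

V̂(ȳ_st) = Σ W_h² (1 − n_h/N_h) s_h²/n_h, with W_h = N_h/N and N = 4450:
  stratum 1: (900/4450)²·(1 − 67/900)·3.6²/67 = 0.00732315
  stratum 2: (225/4450)²·(1 − 33/225)·6.0²/33 = 0.00237986
  stratum 3: (825/4450)²·(1 − 158/825)·4.0²/158 = 0.00281399
  stratum 4: (1075/4450)²·(1 − 23/1075)·3.6²/23 = 0.0321797
  stratum 5: (1425/4450)²·(1 − 136/1425)·5.0²/136 = 0.017051
V_st = 0.0617476
V_srs = (1 − 417/4450)·32.84/417 = 0.0713732
Relative efficiency = V_srs / V_st = 0.0713732/0.0617476 = 1.1559

RE ≈ 1.156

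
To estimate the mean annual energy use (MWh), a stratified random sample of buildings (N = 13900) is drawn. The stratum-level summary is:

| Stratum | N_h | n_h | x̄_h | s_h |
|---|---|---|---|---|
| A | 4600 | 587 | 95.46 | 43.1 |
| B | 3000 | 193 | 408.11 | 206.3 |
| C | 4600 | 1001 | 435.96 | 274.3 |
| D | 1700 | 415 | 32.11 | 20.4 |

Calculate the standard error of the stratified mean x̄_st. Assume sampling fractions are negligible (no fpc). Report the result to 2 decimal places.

V̂(x̄_st) = Σ W_h² s_h²/n_h, with W_h = N_h/N and N = 13900:
  stratum A: (4600/13900)²·43.1²/587 = 0.346579
  stratum B: (3000/13900)²·206.3²/193 = 10.272
  stratum C: (4600/13900)²·274.3²/1001 = 8.23197
  stratum D: (1700/13900)²·20.4²/415 = 0.0149996
V̂(x̄_st) = 18.8655
SE(x̄_st) = √18.8655 = 4.34345

SE(x̄_st) ≈ 4.34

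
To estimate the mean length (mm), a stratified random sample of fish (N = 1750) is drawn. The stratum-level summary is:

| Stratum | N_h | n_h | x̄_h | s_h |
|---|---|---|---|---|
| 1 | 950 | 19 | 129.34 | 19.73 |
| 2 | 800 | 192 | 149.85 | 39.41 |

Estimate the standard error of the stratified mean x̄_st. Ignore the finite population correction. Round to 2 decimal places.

SE(x̄_st) ≈ 2.78

V̂(x̄_st) = Σ W_h² s_h²/n_h, with W_h = N_h/N and N = 1750:
  stratum 1: (950/1750)²·19.73²/19 = 6.0377
  stratum 2: (800/1750)²·39.41²/192 = 1.6905
V̂(x̄_st) = 7.7282
SE(x̄_st) = √7.7282 = 2.77996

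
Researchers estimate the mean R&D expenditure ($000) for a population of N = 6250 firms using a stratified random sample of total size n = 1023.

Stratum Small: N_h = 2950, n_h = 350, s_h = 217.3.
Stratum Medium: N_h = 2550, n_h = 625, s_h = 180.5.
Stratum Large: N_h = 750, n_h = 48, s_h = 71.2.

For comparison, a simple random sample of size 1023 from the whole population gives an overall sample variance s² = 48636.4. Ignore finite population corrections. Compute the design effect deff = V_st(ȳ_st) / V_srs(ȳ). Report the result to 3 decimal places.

V̂(ȳ_st) = Σ W_h² s_h²/n_h, with W_h = N_h/N and N = 6250:
  stratum Small: (2950/6250)²·217.3²/350 = 30.0563
  stratum Medium: (2550/6250)²·180.5²/625 = 8.6775
  stratum Large: (750/6250)²·71.2²/48 = 1.52083
V_st = 40.2546
V_srs = s²/n = 48636.4/1023 = 47.5429
deff = V_st / V_srs = 40.2546/47.5429 = 0.8467

deff ≈ 0.847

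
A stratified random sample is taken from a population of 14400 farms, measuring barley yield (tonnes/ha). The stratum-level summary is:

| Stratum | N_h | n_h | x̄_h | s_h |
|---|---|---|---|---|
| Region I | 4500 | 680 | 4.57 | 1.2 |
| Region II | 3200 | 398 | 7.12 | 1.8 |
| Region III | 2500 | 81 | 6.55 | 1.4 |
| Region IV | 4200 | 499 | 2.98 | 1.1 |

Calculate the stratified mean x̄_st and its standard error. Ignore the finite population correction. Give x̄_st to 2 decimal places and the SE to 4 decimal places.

x̄_st = Σ W_h x̄_h = (4500·4.57 + 3200·7.12 + 2500·6.55 + 4200·2.98)/14400 = 5.01667
V̂(x̄_st) = Σ W_h² s_h²/n_h, with W_h = N_h/N and N = 14400:
  stratum Region I: (4500/14400)²·1.2²/680 = 0.000206801
  stratum Region II: (3200/14400)²·1.8²/398 = 0.00040201
  stratum Region III: (2500/14400)²·1.4²/81 = 0.000729333
  stratum Region IV: (4200/14400)²·1.1²/499 = 0.000206281
V̂(x̄_st) = 0.00154443
SE(x̄_st) = √0.00154443 = 0.0392992

x̄_st ≈ 5.02, SE ≈ 0.0393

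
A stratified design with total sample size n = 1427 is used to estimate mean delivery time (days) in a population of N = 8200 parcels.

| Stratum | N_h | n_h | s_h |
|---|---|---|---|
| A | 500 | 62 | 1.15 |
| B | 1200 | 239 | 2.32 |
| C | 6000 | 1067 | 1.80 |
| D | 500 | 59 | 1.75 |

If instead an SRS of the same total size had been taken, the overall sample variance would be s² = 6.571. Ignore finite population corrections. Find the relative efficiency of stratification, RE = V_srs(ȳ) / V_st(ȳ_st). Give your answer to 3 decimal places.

V̂(ȳ_st) = Σ W_h² s_h²/n_h, with W_h = N_h/N and N = 8200:
  stratum A: (500/8200)²·1.15²/62 = 7.93079e-05
  stratum B: (1200/8200)²·2.32²/239 = 0.000482295
  stratum C: (6000/8200)²·1.80²/1067 = 0.00162576
  stratum D: (500/8200)²·1.75²/59 = 0.000192991
V_st = 0.00238035
V_srs = s²/n = 6.571/1427 = 0.00460477
Relative efficiency = V_srs / V_st = 0.00460477/0.00238035 = 1.9345

RE ≈ 1.934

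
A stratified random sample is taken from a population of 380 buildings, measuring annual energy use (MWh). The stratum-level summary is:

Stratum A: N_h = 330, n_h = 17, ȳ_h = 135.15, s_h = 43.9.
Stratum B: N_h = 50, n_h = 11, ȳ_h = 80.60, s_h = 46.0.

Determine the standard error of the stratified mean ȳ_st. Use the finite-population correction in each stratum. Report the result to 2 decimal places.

V̂(ȳ_st) = Σ W_h² (1 − n_h/N_h) s_h²/n_h, with W_h = N_h/N and N = 380:
  stratum A: (330/380)²·(1 − 17/330)·43.9²/17 = 81.0907
  stratum B: (50/380)²·(1 − 11/50)·46.0²/11 = 2.59771
V̂(ȳ_st) = 83.6884
SE(ȳ_st) = √83.6884 = 9.14814

SE(ȳ_st) ≈ 9.15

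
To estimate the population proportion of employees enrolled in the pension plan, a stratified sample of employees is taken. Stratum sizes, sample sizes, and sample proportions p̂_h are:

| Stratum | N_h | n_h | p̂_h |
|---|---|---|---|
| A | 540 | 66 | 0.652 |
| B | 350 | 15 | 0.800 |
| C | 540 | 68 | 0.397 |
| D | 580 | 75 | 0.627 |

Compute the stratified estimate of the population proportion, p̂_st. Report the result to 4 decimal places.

N = 2010; stratum weights W_h = N_h/N.
p̂_st = Σ W_h p̂_h = (540·0.652 + 350·0.800 + 540·0.397 + 580·0.627)/2010 = 0.60205

p̂_st ≈ 0.6020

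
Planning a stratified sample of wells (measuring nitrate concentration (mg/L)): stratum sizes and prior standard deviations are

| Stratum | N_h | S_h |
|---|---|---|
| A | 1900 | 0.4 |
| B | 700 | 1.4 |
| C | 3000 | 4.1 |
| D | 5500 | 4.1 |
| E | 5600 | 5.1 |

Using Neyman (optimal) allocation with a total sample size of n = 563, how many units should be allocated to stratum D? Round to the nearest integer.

Neyman allocation: n_h = n · N_h S_h / Σ N_i S_i, with n = 563.
  stratum A: N_h·S_h = 1900·0.4 = 760.00
  stratum B: N_h·S_h = 700·1.4 = 980.00
  stratum C: N_h·S_h = 3000·4.1 = 12300.00
  stratum D: N_h·S_h = 5500·4.1 = 22550.00
  stratum E: N_h·S_h = 5600·5.1 = 28560.00
Σ N_h S_h = 65150.00
n for stratum D = 563·22550.00/65150.00 = 194.868 → 195

195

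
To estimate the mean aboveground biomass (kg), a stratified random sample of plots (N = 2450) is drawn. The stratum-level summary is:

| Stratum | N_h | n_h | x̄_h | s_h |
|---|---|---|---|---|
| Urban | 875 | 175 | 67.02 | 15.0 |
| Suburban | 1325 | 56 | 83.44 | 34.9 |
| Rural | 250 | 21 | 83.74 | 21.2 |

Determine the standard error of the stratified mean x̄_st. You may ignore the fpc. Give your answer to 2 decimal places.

SE(x̄_st) ≈ 2.60

V̂(x̄_st) = Σ W_h² s_h²/n_h, with W_h = N_h/N and N = 2450:
  stratum Urban: (875/2450)²·15.0²/175 = 0.163994
  stratum Suburban: (1325/2450)²·34.9²/56 = 6.36154
  stratum Rural: (250/2450)²·21.2²/21 = 0.222844
V̂(x̄_st) = 6.74838
SE(x̄_st) = √6.74838 = 2.59776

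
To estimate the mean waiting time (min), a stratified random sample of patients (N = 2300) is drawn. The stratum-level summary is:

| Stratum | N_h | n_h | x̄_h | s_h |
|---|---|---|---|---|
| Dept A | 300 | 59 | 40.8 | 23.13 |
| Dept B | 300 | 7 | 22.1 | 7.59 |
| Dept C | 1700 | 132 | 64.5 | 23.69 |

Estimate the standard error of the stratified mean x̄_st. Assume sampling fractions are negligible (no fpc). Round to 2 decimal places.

SE(x̄_st) ≈ 1.62

V̂(x̄_st) = Σ W_h² s_h²/n_h, with W_h = N_h/N and N = 2300:
  stratum Dept A: (300/2300)²·23.13²/59 = 0.154272
  stratum Dept B: (300/2300)²·7.59²/7 = 0.140014
  stratum Dept C: (1700/2300)²·23.69²/132 = 2.32273
V̂(x̄_st) = 2.61701
SE(x̄_st) = √2.61701 = 1.61772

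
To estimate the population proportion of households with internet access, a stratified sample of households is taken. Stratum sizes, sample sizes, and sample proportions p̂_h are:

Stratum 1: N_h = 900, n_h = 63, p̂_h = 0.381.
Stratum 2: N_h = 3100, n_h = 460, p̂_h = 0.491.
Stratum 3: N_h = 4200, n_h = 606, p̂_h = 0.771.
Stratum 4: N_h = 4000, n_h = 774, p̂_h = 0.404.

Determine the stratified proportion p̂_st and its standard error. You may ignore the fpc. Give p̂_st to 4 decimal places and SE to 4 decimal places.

p̂_st ≈ 0.5508, SE ≈ 0.0111

N = 12200; stratum weights W_h = N_h/N.
p̂_st = Σ W_h p̂_h = (900·0.381 + 3100·0.491 + 4200·0.771 + 4000·0.404)/12200 = 0.55075
V̂(p̂_st) = Σ W_h² p̂_h(1−p̂_h)/(n_h−1):
  stratum 1: (900/12200)²·0.381·0.619/62 = 2.07009e-05
  stratum 2: (3100/12200)²·0.491·0.509/459 = 3.51553e-05
  stratum 3: (4200/12200)²·0.771·0.229/605 = 3.4587e-05
  stratum 4: (4000/12200)²·0.404·0.596/773 = 3.34849e-05
V̂(p̂_st) = 0.000123928; SE = √V̂ = 0.0111323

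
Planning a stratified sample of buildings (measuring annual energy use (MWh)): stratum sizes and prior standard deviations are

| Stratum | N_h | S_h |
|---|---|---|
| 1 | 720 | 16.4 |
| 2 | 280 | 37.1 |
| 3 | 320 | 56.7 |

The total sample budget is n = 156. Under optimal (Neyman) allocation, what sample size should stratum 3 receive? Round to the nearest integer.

70

Neyman allocation: n_h = n · N_h S_h / Σ N_i S_i, with n = 156.
  stratum 1: N_h·S_h = 720·16.4 = 11808.00
  stratum 2: N_h·S_h = 280·37.1 = 10388.00
  stratum 3: N_h·S_h = 320·56.7 = 18144.00
Σ N_h S_h = 40340.00
n for stratum 3 = 156·18144.00/40340.00 = 70.165 → 70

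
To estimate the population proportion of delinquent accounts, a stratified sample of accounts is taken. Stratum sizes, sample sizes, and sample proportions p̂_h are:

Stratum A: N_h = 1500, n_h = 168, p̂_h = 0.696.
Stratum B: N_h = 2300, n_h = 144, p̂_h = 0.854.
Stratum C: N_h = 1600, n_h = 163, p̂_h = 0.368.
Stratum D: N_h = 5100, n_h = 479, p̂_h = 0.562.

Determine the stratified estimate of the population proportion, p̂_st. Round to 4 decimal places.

p̂_st ≈ 0.6155

N = 10500; stratum weights W_h = N_h/N.
p̂_st = Σ W_h p̂_h = (1500·0.696 + 2300·0.854 + 1600·0.368 + 5100·0.562)/10500 = 0.61554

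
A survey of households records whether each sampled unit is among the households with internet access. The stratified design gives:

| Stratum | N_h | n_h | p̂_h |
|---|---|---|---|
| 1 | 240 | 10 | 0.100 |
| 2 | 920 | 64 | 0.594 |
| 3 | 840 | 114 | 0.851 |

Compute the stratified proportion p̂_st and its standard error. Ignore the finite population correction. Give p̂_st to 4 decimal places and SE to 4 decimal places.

N = 2000; stratum weights W_h = N_h/N.
p̂_st = Σ W_h p̂_h = (240·0.100 + 920·0.594 + 840·0.851)/2000 = 0.64266
V̂(p̂_st) = Σ W_h² p̂_h(1−p̂_h)/(n_h−1):
  stratum 1: (240/2000)²·0.100·0.900/9 = 0.000144
  stratum 2: (920/2000)²·0.594·0.406/63 = 0.000810005
  stratum 3: (840/2000)²·0.851·0.149/113 = 0.000197941
V̂(p̂_st) = 0.00115195; SE = √V̂ = 0.0339403

p̂_st ≈ 0.6427, SE ≈ 0.0339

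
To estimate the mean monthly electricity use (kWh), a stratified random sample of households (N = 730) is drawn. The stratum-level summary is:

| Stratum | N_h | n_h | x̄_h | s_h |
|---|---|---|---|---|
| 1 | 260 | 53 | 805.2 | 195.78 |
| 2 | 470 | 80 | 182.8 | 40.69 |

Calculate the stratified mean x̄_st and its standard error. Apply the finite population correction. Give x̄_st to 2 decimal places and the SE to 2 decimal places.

x̄_st ≈ 404.48, SE ≈ 8.95

x̄_st = Σ W_h x̄_h = (260·805.2 + 470·182.8)/730 = 404.47671
V̂(x̄_st) = Σ W_h² (1 − n_h/N_h) s_h²/n_h, with W_h = N_h/N and N = 730:
  stratum 1: (260/730)²·(1 − 53/260)·195.78²/53 = 73.0397
  stratum 2: (470/730)²·(1 − 80/470)·40.69²/80 = 7.11872
V̂(x̄_st) = 80.1584
SE(x̄_st) = √80.1584 = 8.95312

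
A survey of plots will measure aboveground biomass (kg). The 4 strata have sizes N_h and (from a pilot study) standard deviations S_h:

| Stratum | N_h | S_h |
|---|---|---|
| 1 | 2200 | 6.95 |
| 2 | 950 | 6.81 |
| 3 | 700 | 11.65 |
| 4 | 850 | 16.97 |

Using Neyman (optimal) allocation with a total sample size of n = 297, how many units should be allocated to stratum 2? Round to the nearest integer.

43

Neyman allocation: n_h = n · N_h S_h / Σ N_i S_i, with n = 297.
  stratum 1: N_h·S_h = 2200·6.95 = 15290.00
  stratum 2: N_h·S_h = 950·6.81 = 6469.50
  stratum 3: N_h·S_h = 700·11.65 = 8155.00
  stratum 4: N_h·S_h = 850·16.97 = 14424.50
Σ N_h S_h = 44339.00
n for stratum 2 = 297·6469.50/44339.00 = 43.335 → 43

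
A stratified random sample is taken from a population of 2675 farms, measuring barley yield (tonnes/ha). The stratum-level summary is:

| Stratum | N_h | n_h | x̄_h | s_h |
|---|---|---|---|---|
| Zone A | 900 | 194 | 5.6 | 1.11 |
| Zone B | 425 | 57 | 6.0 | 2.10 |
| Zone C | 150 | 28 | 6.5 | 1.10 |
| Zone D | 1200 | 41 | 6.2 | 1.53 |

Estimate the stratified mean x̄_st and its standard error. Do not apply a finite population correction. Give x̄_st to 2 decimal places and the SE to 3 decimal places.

x̄_st = Σ W_h x̄_h = (900·5.6 + 425·6.0 + 150·6.5 + 1200·6.2)/2675 = 5.98318
V̂(x̄_st) = Σ W_h² s_h²/n_h, with W_h = N_h/N and N = 2675:
  stratum Zone A: (900/2675)²·1.11²/194 = 0.000718922
  stratum Zone B: (425/2675)²·2.10²/57 = 0.00195296
  stratum Zone C: (150/2675)²·1.10²/28 = 0.000135882
  stratum Zone D: (1200/2675)²·1.53²/41 = 0.0114898
V̂(x̄_st) = 0.0142976
SE(x̄_st) = √0.0142976 = 0.119573

x̄_st ≈ 5.98, SE ≈ 0.120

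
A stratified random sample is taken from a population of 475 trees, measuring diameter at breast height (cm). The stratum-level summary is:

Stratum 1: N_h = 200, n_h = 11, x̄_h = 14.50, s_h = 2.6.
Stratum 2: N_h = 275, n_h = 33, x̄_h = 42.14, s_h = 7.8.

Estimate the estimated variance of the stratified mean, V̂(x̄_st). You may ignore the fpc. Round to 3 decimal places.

V̂(x̄_st) ≈ 0.727

V̂(x̄_st) = Σ W_h² s_h²/n_h, with W_h = N_h/N and N = 475:
  stratum 1: (200/475)²·2.6²/11 = 0.10895
  stratum 2: (275/475)²·7.8²/33 = 0.61795
V̂(x̄_st) = 0.7269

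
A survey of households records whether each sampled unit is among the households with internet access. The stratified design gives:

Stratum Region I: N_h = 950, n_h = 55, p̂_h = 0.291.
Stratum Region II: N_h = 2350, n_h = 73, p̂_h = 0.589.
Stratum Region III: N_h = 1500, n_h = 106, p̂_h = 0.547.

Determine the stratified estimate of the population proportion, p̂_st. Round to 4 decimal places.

N = 4800; stratum weights W_h = N_h/N.
p̂_st = Σ W_h p̂_h = (950·0.291 + 2350·0.589 + 1500·0.547)/4800 = 0.51690

p̂_st ≈ 0.5169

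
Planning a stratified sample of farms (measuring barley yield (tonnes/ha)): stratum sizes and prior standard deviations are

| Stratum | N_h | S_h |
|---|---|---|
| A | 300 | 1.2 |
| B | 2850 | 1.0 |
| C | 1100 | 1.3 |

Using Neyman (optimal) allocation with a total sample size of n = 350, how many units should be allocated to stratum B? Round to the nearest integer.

Neyman allocation: n_h = n · N_h S_h / Σ N_i S_i, with n = 350.
  stratum A: N_h·S_h = 300·1.2 = 360.00
  stratum B: N_h·S_h = 2850·1.0 = 2850.00
  stratum C: N_h·S_h = 1100·1.3 = 1430.00
Σ N_h S_h = 4640.00
n for stratum B = 350·2850.00/4640.00 = 214.978 → 215

215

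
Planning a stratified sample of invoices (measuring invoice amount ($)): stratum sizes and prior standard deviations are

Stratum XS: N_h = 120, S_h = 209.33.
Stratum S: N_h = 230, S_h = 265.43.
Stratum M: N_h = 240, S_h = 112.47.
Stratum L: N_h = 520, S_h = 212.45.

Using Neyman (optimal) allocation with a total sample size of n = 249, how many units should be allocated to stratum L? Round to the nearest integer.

123

Neyman allocation: n_h = n · N_h S_h / Σ N_i S_i, with n = 249.
  stratum XS: N_h·S_h = 120·209.33 = 25119.60
  stratum S: N_h·S_h = 230·265.43 = 61048.90
  stratum M: N_h·S_h = 240·112.47 = 26992.80
  stratum L: N_h·S_h = 520·212.45 = 110474.00
Σ N_h S_h = 223635.30
n for stratum L = 249·110474.00/223635.30 = 123.004 → 123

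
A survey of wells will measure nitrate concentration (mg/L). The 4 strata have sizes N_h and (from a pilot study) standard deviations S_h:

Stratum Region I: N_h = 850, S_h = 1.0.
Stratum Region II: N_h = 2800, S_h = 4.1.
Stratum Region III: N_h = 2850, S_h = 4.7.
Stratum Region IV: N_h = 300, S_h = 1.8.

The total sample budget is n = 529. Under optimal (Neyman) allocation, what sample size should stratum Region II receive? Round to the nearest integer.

Neyman allocation: n_h = n · N_h S_h / Σ N_i S_i, with n = 529.
  stratum Region I: N_h·S_h = 850·1.0 = 850.00
  stratum Region II: N_h·S_h = 2800·4.1 = 11480.00
  stratum Region III: N_h·S_h = 2850·4.7 = 13395.00
  stratum Region IV: N_h·S_h = 300·1.8 = 540.00
Σ N_h S_h = 26265.00
n for stratum Region II = 529·11480.00/26265.00 = 231.217 → 231

231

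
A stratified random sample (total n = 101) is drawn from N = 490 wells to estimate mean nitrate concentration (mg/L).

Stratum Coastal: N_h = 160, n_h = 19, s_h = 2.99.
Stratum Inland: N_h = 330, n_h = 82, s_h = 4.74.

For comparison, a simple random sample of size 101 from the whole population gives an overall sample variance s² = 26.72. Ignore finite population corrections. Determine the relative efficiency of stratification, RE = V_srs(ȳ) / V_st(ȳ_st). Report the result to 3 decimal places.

RE ≈ 1.517

V̂(ȳ_st) = Σ W_h² s_h²/n_h, with W_h = N_h/N and N = 490:
  stratum Coastal: (160/490)²·2.99²/19 = 0.0501691
  stratum Inland: (330/490)²·4.74²/82 = 0.124274
V_st = 0.174443
V_srs = s²/n = 26.72/101 = 0.264554
Relative efficiency = V_srs / V_st = 0.264554/0.174443 = 1.5166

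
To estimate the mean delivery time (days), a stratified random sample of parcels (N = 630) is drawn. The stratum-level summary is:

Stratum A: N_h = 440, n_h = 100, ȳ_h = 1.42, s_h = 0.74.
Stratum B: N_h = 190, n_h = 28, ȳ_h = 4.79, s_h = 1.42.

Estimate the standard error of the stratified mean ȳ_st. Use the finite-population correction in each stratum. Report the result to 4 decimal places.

V̂(ȳ_st) = Σ W_h² (1 − n_h/N_h) s_h²/n_h, with W_h = N_h/N and N = 630:
  stratum A: (440/630)²·(1 − 100/440)·0.74²/100 = 0.00206402
  stratum B: (190/630)²·(1 − 28/190)·1.42²/28 = 0.00558478
V̂(ȳ_st) = 0.0076488
SE(ȳ_st) = √0.0076488 = 0.0874574

SE(ȳ_st) ≈ 0.0875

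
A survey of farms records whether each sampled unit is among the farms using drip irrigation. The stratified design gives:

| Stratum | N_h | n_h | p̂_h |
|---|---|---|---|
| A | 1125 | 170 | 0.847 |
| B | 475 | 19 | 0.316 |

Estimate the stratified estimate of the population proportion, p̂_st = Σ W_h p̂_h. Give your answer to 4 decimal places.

p̂_st ≈ 0.6894

N = 1600; stratum weights W_h = N_h/N.
p̂_st = Σ W_h p̂_h = (1125·0.847 + 475·0.316)/1600 = 0.68936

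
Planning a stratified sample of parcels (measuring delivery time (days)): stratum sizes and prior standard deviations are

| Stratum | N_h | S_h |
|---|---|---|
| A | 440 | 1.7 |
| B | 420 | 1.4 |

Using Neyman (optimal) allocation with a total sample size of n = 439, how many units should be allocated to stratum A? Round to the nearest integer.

Neyman allocation: n_h = n · N_h S_h / Σ N_i S_i, with n = 439.
  stratum A: N_h·S_h = 440·1.7 = 748.00
  stratum B: N_h·S_h = 420·1.4 = 588.00
Σ N_h S_h = 1336.00
n for stratum A = 439·748.00/1336.00 = 245.787 → 246

246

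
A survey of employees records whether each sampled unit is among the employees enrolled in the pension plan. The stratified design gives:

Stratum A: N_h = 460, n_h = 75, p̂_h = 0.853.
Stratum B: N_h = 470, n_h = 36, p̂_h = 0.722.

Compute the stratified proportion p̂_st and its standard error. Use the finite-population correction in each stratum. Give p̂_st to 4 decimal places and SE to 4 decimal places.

p̂_st ≈ 0.7868, SE ≈ 0.0412

N = 930; stratum weights W_h = N_h/N.
p̂_st = Σ W_h p̂_h = (460·0.853 + 470·0.722)/930 = 0.78680
V̂(p̂_st) = Σ W_h² (1 − n_h/N_h) p̂_h(1−p̂_h)/(n_h−1):
  stratum A: (460/930)²·(1 − 75/460)·0.853·0.147/74 = 0.000346966
  stratum B: (470/930)²·(1 − 36/470)·0.722·0.278/35 = 0.00135249
V̂(p̂_st) = 0.00169946; SE = √V̂ = 0.0412245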